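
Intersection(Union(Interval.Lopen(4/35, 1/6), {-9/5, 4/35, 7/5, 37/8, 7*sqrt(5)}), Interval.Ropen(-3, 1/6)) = Union({-9/5}, Interval.Ropen(4/35, 1/6))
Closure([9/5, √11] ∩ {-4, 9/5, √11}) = {9/5, √11}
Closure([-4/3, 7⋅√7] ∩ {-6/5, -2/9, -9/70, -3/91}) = {-6/5, -2/9, -9/70, -3/91}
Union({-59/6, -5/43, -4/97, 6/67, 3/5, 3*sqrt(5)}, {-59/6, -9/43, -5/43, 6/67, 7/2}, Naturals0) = Union({-59/6, -9/43, -5/43, -4/97, 6/67, 3/5, 7/2, 3*sqrt(5)}, Naturals0)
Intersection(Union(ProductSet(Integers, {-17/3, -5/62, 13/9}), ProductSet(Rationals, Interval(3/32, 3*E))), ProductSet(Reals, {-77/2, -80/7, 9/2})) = ProductSet(Rationals, {9/2})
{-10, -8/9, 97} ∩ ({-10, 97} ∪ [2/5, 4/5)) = {-10, 97}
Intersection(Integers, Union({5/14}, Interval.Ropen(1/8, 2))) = Range(1, 2, 1)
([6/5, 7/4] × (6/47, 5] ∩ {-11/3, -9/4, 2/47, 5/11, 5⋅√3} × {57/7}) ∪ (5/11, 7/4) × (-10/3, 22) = (5/11, 7/4) × (-10/3, 22)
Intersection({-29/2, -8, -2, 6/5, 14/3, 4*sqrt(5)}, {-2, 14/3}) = {-2, 14/3}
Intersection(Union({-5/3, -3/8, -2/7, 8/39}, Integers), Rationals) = Union({-5/3, -3/8, -2/7, 8/39}, Integers)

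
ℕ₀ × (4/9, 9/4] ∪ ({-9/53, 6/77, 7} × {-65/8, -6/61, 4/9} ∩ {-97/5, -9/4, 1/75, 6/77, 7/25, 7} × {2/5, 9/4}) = ℕ₀ × (4/9, 9/4]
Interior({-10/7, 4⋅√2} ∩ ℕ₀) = ∅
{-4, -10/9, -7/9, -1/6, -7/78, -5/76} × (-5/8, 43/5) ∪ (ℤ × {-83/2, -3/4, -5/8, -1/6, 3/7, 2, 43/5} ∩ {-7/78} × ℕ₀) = {-4, -10/9, -7/9, -1/6, -7/78, -5/76} × (-5/8, 43/5)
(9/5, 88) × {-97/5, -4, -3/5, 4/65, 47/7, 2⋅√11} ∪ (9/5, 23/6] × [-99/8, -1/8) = ((9/5, 23/6] × [-99/8, -1/8)) ∪ ((9/5, 88) × {-97/5, -4, -3/5, 4/65, 47/7, 2⋅√11})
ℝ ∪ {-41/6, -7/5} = ℝ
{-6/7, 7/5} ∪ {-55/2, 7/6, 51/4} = {-55/2, -6/7, 7/6, 7/5, 51/4}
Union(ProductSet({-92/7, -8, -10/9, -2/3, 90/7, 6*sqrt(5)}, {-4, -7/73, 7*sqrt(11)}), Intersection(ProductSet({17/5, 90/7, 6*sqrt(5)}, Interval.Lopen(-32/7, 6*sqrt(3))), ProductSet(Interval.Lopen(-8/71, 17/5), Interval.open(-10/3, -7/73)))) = Union(ProductSet({17/5}, Interval.open(-10/3, -7/73)), ProductSet({-92/7, -8, -10/9, -2/3, 90/7, 6*sqrt(5)}, {-4, -7/73, 7*sqrt(11)}))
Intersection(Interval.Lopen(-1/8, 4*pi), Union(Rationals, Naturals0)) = Intersection(Interval.Lopen(-1/8, 4*pi), Rationals)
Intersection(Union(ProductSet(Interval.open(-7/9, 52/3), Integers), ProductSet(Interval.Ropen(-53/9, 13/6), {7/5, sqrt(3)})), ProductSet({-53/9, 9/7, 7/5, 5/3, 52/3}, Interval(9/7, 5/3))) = ProductSet({-53/9, 9/7, 7/5, 5/3}, {7/5})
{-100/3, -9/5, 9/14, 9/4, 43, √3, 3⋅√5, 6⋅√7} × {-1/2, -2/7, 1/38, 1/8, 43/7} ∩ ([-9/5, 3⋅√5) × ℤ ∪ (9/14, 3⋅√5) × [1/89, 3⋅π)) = {9/4, √3} × {1/38, 1/8, 43/7}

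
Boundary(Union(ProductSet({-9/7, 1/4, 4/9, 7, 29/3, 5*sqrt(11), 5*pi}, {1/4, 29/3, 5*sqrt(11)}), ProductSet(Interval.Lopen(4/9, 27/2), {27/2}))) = Union(ProductSet({-9/7, 1/4, 4/9, 7, 29/3, 5*sqrt(11), 5*pi}, {1/4, 29/3, 5*sqrt(11)}), ProductSet(Interval(4/9, 27/2), {27/2}))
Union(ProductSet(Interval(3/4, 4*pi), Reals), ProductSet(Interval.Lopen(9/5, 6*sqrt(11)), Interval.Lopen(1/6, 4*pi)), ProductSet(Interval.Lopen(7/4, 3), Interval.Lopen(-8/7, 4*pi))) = Union(ProductSet(Interval(3/4, 4*pi), Reals), ProductSet(Interval.Lopen(9/5, 6*sqrt(11)), Interval.Lopen(1/6, 4*pi)))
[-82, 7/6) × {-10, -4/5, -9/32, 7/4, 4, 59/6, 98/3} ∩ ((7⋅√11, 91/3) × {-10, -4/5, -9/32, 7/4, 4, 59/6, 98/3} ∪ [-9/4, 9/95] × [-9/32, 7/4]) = [-9/4, 9/95] × {-9/32, 7/4}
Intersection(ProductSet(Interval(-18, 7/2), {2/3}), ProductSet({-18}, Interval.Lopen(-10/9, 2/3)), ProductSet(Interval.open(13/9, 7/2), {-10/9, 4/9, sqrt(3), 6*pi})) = EmptySet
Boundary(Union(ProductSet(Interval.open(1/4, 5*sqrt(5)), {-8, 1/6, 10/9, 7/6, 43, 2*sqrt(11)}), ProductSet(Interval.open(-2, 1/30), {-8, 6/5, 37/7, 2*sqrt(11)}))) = Union(ProductSet(Interval(-2, 1/30), {-8, 6/5, 37/7, 2*sqrt(11)}), ProductSet(Interval(1/4, 5*sqrt(5)), {-8, 1/6, 10/9, 7/6, 43, 2*sqrt(11)}))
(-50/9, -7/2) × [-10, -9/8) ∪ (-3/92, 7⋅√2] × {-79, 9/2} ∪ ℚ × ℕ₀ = (ℚ × ℕ₀) ∪ ((-50/9, -7/2) × [-10, -9/8)) ∪ ((-3/92, 7⋅√2] × {-79, 9/2})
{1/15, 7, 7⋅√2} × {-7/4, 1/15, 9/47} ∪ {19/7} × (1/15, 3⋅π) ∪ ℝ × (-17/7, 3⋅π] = ℝ × (-17/7, 3⋅π]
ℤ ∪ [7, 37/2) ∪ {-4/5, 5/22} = ℤ ∪ {-4/5, 5/22} ∪ [7, 37/2)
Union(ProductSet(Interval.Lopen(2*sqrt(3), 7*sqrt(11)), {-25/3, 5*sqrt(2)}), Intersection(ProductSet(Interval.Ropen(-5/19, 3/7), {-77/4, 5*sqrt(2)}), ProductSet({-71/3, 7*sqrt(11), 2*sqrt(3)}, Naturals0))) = ProductSet(Interval.Lopen(2*sqrt(3), 7*sqrt(11)), {-25/3, 5*sqrt(2)})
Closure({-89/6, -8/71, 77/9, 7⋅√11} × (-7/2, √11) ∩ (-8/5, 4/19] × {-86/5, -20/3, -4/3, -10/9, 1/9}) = {-8/71} × {-4/3, -10/9, 1/9}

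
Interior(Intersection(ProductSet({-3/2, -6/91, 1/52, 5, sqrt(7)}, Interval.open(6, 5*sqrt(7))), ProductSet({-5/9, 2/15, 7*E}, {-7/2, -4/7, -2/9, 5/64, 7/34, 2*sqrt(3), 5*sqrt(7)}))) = EmptySet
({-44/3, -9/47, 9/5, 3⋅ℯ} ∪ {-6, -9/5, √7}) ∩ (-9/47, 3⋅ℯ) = {9/5, √7}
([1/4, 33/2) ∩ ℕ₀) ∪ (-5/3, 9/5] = (-5/3, 9/5] ∪ {1, 2, …, 16}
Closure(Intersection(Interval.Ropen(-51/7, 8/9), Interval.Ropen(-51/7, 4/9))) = Interval(-51/7, 4/9)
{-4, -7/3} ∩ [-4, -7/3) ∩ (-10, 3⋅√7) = {-4}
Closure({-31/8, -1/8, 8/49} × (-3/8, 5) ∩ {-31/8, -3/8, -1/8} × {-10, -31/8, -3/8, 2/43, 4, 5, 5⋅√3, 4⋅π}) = {-31/8, -1/8} × {2/43, 4}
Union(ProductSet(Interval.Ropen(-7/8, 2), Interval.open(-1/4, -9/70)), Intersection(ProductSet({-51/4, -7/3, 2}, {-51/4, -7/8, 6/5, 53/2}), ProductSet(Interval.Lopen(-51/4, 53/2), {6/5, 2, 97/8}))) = Union(ProductSet({-7/3, 2}, {6/5}), ProductSet(Interval.Ropen(-7/8, 2), Interval.open(-1/4, -9/70)))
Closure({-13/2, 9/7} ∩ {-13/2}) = {-13/2}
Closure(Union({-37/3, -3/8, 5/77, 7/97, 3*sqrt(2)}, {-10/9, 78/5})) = {-37/3, -10/9, -3/8, 5/77, 7/97, 78/5, 3*sqrt(2)}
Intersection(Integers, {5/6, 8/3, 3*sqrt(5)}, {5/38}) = EmptySet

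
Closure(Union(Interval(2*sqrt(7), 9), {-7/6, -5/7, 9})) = Union({-7/6, -5/7}, Interval(2*sqrt(7), 9))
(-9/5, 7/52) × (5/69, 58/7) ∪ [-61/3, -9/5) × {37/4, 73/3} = ([-61/3, -9/5) × {37/4, 73/3}) ∪ ((-9/5, 7/52) × (5/69, 58/7))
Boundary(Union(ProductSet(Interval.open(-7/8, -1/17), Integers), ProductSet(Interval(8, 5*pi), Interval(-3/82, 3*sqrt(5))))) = Union(ProductSet({8, 5*pi}, Interval(-3/82, 3*sqrt(5))), ProductSet(Interval(-7/8, -1/17), Integers), ProductSet(Interval(8, 5*pi), {-3/82, 3*sqrt(5)}))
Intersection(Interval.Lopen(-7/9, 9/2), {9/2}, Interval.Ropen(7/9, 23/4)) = {9/2}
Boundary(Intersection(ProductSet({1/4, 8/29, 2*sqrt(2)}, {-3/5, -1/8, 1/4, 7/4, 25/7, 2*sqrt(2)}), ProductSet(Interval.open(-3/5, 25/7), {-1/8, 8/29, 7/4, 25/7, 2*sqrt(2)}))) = ProductSet({1/4, 8/29, 2*sqrt(2)}, {-1/8, 7/4, 25/7, 2*sqrt(2)})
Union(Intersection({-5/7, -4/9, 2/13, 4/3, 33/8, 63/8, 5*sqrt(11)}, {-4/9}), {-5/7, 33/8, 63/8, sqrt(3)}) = {-5/7, -4/9, 33/8, 63/8, sqrt(3)}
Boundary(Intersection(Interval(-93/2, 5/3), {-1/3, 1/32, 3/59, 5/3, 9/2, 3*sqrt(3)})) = {-1/3, 1/32, 3/59, 5/3}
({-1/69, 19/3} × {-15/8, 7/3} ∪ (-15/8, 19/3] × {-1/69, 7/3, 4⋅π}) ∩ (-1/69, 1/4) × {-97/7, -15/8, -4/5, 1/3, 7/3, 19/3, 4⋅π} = (-1/69, 1/4) × {7/3, 4⋅π}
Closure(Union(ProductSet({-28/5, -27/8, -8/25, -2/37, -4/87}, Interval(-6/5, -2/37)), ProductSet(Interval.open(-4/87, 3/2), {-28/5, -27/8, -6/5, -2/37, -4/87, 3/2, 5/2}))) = Union(ProductSet({-28/5, -27/8, -8/25, -2/37, -4/87}, Interval(-6/5, -2/37)), ProductSet(Interval(-4/87, 3/2), {-28/5, -27/8, -6/5, -2/37, -4/87, 3/2, 5/2}))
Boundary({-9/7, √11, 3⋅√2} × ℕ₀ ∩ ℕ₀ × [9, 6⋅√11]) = ∅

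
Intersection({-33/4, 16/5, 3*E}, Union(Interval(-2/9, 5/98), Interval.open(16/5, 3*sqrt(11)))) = {3*E}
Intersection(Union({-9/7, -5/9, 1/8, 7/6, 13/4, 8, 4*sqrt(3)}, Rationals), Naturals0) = Naturals0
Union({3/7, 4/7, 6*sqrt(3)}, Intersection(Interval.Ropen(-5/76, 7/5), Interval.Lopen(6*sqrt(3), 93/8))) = {3/7, 4/7, 6*sqrt(3)}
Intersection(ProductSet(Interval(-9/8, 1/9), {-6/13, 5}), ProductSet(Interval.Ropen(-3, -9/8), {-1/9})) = EmptySet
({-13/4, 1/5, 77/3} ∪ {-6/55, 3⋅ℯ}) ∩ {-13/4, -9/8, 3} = {-13/4}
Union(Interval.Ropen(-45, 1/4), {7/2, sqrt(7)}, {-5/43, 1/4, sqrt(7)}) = Union({7/2, sqrt(7)}, Interval(-45, 1/4))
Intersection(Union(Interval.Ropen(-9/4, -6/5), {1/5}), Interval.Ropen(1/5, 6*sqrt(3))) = {1/5}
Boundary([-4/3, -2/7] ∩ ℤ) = {-1}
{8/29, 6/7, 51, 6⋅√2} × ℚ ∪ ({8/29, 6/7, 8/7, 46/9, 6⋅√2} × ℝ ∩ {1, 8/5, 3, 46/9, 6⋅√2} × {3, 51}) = ({46/9, 6⋅√2} × {3, 51}) ∪ ({8/29, 6/7, 51, 6⋅√2} × ℚ)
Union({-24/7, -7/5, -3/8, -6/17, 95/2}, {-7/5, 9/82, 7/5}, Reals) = Reals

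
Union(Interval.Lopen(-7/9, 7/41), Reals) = Interval(-oo, oo)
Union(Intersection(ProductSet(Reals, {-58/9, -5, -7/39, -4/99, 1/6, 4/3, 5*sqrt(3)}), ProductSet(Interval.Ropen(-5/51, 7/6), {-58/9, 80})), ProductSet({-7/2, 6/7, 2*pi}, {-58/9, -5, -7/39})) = Union(ProductSet({-7/2, 6/7, 2*pi}, {-58/9, -5, -7/39}), ProductSet(Interval.Ropen(-5/51, 7/6), {-58/9}))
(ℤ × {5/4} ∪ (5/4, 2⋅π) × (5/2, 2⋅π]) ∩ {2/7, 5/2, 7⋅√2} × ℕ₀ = {5/2} × {3, 4, 5, 6}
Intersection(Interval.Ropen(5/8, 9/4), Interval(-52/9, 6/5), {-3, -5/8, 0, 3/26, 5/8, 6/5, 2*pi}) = {5/8, 6/5}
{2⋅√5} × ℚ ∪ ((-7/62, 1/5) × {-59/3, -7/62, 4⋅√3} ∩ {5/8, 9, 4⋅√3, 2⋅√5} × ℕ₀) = {2⋅√5} × ℚ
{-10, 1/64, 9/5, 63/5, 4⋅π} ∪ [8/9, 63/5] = {-10, 1/64} ∪ [8/9, 63/5]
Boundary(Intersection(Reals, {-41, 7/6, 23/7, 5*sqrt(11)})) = {-41, 7/6, 23/7, 5*sqrt(11)}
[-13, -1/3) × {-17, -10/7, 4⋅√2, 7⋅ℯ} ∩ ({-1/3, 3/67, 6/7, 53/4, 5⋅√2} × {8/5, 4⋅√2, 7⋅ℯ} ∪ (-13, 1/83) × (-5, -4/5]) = (-13, -1/3) × {-10/7}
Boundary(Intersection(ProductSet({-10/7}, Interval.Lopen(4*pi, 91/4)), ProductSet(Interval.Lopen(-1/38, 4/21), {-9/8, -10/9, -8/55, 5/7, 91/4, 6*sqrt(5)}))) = EmptySet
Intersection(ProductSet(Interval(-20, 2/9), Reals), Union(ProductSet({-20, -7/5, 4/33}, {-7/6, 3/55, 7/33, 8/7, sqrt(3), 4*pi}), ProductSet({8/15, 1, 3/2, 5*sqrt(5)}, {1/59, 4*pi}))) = ProductSet({-20, -7/5, 4/33}, {-7/6, 3/55, 7/33, 8/7, sqrt(3), 4*pi})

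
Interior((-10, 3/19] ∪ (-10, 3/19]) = (-10, 3/19)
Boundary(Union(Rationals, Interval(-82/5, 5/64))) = Union(Interval(-oo, -82/5), Interval(5/64, oo))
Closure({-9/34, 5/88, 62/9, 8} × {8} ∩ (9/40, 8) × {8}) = {62/9} × {8}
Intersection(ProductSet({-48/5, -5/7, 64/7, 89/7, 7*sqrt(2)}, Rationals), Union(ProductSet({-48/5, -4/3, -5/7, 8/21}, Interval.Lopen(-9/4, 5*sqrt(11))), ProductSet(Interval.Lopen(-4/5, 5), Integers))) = Union(ProductSet({-5/7}, Integers), ProductSet({-48/5, -5/7}, Intersection(Interval.Lopen(-9/4, 5*sqrt(11)), Rationals)))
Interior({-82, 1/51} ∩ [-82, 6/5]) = ∅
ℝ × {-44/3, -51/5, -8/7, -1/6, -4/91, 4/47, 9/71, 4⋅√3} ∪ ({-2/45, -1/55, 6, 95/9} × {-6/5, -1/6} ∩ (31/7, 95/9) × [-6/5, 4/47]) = ({6} × {-6/5, -1/6}) ∪ (ℝ × {-44/3, -51/5, -8/7, -1/6, -4/91, 4/47, 9/71, 4⋅√3})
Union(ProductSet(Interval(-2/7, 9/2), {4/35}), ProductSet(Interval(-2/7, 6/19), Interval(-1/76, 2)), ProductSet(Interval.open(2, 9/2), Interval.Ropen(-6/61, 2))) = Union(ProductSet(Interval(-2/7, 6/19), Interval(-1/76, 2)), ProductSet(Interval(-2/7, 9/2), {4/35}), ProductSet(Interval.open(2, 9/2), Interval.Ropen(-6/61, 2)))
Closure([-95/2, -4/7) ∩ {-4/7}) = ∅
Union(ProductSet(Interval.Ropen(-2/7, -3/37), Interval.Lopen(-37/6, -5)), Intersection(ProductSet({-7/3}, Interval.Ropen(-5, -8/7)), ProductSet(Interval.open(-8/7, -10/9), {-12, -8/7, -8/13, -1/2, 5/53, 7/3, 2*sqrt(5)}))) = ProductSet(Interval.Ropen(-2/7, -3/37), Interval.Lopen(-37/6, -5))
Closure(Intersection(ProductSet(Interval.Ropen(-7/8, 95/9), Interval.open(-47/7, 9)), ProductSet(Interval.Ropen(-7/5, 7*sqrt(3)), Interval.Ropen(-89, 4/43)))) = Union(ProductSet({-7/8, 95/9}, Interval(-47/7, 4/43)), ProductSet(Interval(-7/8, 95/9), {-47/7, 4/43}), ProductSet(Interval.Ropen(-7/8, 95/9), Interval.open(-47/7, 4/43)))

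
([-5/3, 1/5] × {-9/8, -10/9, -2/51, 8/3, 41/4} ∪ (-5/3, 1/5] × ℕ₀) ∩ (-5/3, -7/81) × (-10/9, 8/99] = (-5/3, -7/81) × ({-2/51} ∪ {0})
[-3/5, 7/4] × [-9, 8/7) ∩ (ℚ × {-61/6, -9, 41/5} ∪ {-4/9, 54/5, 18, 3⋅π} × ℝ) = ({-4/9} × [-9, 8/7)) ∪ ((ℚ ∩ [-3/5, 7/4]) × {-9})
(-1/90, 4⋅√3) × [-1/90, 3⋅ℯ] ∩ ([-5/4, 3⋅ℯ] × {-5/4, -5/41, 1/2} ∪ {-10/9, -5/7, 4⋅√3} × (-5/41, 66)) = (-1/90, 4⋅√3) × {1/2}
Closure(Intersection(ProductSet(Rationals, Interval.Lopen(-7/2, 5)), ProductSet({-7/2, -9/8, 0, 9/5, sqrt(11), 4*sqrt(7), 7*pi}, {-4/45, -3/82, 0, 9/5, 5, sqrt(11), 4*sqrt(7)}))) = ProductSet({-7/2, -9/8, 0, 9/5}, {-4/45, -3/82, 0, 9/5, 5, sqrt(11)})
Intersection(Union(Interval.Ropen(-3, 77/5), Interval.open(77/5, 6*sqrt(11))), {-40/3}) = EmptySet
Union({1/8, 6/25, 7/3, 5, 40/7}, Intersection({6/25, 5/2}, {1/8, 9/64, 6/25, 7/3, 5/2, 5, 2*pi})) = {1/8, 6/25, 7/3, 5/2, 5, 40/7}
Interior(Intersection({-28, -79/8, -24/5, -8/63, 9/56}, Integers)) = EmptySet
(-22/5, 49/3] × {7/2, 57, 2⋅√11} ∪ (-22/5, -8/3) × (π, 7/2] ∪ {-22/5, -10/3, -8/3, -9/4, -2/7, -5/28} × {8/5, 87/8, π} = ((-22/5, -8/3) × (π, 7/2]) ∪ ({-22/5, -10/3, -8/3, -9/4, -2/7, -5/28} × {8/5, 87/8, π}) ∪ ((-22/5, 49/3] × {7/2, 57, 2⋅√11})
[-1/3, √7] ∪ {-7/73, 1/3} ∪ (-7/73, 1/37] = [-1/3, √7]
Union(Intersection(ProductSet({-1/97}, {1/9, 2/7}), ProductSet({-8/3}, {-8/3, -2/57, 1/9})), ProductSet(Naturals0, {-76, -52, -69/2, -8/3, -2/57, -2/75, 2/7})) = ProductSet(Naturals0, {-76, -52, -69/2, -8/3, -2/57, -2/75, 2/7})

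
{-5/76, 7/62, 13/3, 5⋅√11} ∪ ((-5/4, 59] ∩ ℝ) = (-5/4, 59]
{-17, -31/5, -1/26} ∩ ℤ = {-17}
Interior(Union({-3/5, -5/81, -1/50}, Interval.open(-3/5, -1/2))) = Interval.open(-3/5, -1/2)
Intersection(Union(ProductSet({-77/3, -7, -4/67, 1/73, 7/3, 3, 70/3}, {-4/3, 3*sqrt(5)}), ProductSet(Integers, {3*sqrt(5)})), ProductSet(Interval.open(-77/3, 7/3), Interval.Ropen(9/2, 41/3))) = ProductSet(Union({-4/67, 1/73}, Range(-25, 3, 1)), {3*sqrt(5)})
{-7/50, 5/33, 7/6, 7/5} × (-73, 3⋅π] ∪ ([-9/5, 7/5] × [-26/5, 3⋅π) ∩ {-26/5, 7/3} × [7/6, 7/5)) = {-7/50, 5/33, 7/6, 7/5} × (-73, 3⋅π]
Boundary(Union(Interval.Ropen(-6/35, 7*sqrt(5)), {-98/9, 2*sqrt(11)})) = {-98/9, -6/35, 7*sqrt(5)}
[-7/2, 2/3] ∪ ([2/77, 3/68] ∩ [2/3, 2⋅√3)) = [-7/2, 2/3]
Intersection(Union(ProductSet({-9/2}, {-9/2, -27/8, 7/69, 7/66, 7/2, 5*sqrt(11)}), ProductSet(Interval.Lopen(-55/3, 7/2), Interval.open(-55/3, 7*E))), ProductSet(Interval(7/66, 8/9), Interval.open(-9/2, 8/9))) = ProductSet(Interval(7/66, 8/9), Interval.open(-9/2, 8/9))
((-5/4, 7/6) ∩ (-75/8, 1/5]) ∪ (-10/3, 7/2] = (-10/3, 7/2]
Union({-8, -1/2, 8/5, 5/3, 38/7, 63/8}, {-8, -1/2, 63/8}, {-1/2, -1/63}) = {-8, -1/2, -1/63, 8/5, 5/3, 38/7, 63/8}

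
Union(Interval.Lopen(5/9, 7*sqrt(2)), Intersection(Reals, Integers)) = Union(Integers, Interval.Lopen(5/9, 7*sqrt(2)))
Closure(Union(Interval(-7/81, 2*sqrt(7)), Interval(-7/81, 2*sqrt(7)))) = Interval(-7/81, 2*sqrt(7))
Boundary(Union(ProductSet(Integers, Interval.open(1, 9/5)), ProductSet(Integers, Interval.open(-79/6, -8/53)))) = ProductSet(Integers, Union(Interval(-79/6, -8/53), Interval(1, 9/5)))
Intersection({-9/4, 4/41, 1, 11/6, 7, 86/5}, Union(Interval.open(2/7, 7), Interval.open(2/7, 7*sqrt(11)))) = {1, 11/6, 7, 86/5}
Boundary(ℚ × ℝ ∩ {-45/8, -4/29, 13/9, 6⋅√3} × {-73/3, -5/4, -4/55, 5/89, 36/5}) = {-45/8, -4/29, 13/9} × {-73/3, -5/4, -4/55, 5/89, 36/5}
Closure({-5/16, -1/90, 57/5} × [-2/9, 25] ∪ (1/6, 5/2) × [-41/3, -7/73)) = ({1/6, 5/2} × [-41/3, -7/73]) ∪ ([1/6, 5/2] × {-41/3, -7/73}) ∪ ({-5/16, -1/90, 57/5} × [-2/9, 25]) ∪ ((1/6, 5/2) × [-41/3, -7/73))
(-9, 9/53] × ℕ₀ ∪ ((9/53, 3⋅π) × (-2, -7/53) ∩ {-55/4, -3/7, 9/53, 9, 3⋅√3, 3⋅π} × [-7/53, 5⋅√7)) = (-9, 9/53] × ℕ₀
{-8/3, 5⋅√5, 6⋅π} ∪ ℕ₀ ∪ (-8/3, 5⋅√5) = [-8/3, 5⋅√5] ∪ ℕ₀ ∪ {6⋅π}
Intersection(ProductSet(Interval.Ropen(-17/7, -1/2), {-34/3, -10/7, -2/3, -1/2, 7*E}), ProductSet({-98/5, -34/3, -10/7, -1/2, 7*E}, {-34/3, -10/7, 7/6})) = ProductSet({-10/7}, {-34/3, -10/7})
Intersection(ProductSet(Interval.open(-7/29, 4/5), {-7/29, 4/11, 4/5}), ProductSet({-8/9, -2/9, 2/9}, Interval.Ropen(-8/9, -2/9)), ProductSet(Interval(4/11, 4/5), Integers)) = EmptySet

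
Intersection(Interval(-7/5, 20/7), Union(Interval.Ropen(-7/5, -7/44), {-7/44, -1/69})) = Union({-1/69}, Interval(-7/5, -7/44))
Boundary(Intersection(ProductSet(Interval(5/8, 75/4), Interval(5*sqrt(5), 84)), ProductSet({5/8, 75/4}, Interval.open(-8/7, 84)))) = ProductSet({5/8, 75/4}, Interval(5*sqrt(5), 84))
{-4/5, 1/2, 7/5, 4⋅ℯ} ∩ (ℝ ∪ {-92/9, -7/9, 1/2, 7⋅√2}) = {-4/5, 1/2, 7/5, 4⋅ℯ}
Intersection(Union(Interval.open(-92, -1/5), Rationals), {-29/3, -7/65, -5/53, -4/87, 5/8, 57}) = {-29/3, -7/65, -5/53, -4/87, 5/8, 57}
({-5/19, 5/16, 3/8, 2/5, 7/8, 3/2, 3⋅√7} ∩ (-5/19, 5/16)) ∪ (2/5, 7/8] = (2/5, 7/8]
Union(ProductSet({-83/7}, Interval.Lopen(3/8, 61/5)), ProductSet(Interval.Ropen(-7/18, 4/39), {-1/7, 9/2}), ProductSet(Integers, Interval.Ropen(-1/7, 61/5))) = Union(ProductSet({-83/7}, Interval.Lopen(3/8, 61/5)), ProductSet(Integers, Interval.Ropen(-1/7, 61/5)), ProductSet(Interval.Ropen(-7/18, 4/39), {-1/7, 9/2}))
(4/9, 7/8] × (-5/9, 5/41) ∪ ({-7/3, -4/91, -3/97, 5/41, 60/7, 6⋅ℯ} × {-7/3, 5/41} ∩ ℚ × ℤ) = (4/9, 7/8] × (-5/9, 5/41)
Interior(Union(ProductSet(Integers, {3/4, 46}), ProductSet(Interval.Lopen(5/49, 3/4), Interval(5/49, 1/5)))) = ProductSet(Interval.open(5/49, 3/4), Interval.open(5/49, 1/5))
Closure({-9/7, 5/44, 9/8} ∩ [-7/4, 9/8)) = {-9/7, 5/44}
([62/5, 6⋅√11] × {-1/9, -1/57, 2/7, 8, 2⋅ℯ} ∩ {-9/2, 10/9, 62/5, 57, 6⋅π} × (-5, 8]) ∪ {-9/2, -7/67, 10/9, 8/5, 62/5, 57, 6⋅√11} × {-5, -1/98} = ({62/5, 6⋅π} × {-1/9, -1/57, 2/7, 8, 2⋅ℯ}) ∪ ({-9/2, -7/67, 10/9, 8/5, 62/5, 57, 6⋅√11} × {-5, -1/98})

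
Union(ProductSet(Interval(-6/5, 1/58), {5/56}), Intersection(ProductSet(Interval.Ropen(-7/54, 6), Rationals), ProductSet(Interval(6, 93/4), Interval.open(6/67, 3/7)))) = ProductSet(Interval(-6/5, 1/58), {5/56})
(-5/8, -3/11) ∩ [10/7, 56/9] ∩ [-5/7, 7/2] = ∅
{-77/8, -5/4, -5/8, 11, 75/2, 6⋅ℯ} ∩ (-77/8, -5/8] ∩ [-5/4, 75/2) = {-5/4, -5/8}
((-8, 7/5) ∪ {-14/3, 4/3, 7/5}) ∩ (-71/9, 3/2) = (-71/9, 7/5]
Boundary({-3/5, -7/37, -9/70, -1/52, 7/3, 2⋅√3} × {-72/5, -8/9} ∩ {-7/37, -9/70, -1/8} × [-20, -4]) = {-7/37, -9/70} × {-72/5}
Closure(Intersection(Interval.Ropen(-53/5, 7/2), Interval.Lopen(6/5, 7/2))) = Interval(6/5, 7/2)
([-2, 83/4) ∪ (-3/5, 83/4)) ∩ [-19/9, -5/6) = [-2, -5/6)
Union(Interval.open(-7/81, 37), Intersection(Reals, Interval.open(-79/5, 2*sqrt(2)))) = Interval.open(-79/5, 37)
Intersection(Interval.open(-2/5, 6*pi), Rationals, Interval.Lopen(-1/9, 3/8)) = Intersection(Interval.Lopen(-1/9, 3/8), Rationals)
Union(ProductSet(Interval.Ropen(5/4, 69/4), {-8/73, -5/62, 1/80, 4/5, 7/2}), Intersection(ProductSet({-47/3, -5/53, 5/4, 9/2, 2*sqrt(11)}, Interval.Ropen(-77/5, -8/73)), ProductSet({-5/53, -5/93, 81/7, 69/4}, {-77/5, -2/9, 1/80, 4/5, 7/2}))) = Union(ProductSet({-5/53}, {-77/5, -2/9}), ProductSet(Interval.Ropen(5/4, 69/4), {-8/73, -5/62, 1/80, 4/5, 7/2}))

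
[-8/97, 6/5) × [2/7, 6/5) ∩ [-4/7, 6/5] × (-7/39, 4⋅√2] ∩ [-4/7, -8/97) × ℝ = ∅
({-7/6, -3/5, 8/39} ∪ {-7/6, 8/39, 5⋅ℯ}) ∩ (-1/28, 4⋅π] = {8/39}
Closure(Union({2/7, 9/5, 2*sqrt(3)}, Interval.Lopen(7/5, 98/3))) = Union({2/7}, Interval(7/5, 98/3))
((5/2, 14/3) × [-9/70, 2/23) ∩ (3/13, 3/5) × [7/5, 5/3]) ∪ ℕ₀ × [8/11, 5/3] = ℕ₀ × [8/11, 5/3]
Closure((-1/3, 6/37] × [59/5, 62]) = [-1/3, 6/37] × [59/5, 62]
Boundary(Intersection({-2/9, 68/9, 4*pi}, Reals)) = {-2/9, 68/9, 4*pi}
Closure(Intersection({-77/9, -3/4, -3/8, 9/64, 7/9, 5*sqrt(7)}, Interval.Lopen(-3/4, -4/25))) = {-3/8}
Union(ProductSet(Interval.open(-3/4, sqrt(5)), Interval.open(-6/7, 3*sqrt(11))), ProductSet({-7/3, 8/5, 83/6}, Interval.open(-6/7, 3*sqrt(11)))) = ProductSet(Union({-7/3, 83/6}, Interval.open(-3/4, sqrt(5))), Interval.open(-6/7, 3*sqrt(11)))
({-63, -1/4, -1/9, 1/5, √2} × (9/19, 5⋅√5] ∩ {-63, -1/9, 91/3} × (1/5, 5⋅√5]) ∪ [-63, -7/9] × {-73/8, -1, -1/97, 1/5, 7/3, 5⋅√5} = ({-63, -1/9} × (9/19, 5⋅√5]) ∪ ([-63, -7/9] × {-73/8, -1, -1/97, 1/5, 7/3, 5⋅√5})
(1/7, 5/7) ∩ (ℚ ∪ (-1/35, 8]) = (1/7, 5/7) ∪ (ℚ ∩ (1/7, 5/7))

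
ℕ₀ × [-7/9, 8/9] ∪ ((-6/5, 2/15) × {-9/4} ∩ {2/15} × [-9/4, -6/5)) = ℕ₀ × [-7/9, 8/9]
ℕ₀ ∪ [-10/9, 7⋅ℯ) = [-10/9, 7⋅ℯ) ∪ ℕ₀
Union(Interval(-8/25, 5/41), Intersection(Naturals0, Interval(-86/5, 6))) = Union(Interval(-8/25, 5/41), Range(0, 7, 1))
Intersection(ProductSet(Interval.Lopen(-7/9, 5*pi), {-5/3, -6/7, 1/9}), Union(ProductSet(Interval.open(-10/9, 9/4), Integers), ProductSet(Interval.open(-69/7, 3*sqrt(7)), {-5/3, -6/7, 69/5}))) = ProductSet(Interval.open(-7/9, 3*sqrt(7)), {-5/3, -6/7})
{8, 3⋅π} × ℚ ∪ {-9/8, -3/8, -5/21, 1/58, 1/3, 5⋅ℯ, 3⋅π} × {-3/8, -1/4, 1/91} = ({8, 3⋅π} × ℚ) ∪ ({-9/8, -3/8, -5/21, 1/58, 1/3, 5⋅ℯ, 3⋅π} × {-3/8, -1/4, 1/91})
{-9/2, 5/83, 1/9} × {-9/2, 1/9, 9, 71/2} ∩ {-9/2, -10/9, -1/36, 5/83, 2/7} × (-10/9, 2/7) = {-9/2, 5/83} × {1/9}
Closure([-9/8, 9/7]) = [-9/8, 9/7]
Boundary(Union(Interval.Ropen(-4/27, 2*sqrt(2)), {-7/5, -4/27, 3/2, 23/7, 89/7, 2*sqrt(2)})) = {-7/5, -4/27, 23/7, 89/7, 2*sqrt(2)}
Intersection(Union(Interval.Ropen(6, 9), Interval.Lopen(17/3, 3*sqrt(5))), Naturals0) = Range(6, 9, 1)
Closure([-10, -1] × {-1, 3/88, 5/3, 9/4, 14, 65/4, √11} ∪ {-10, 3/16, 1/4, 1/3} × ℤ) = ({-10, 3/16, 1/4, 1/3} × ℤ) ∪ ([-10, -1] × {-1, 3/88, 5/3, 9/4, 14, 65/4, √11})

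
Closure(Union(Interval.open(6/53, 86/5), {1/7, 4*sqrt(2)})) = Interval(6/53, 86/5)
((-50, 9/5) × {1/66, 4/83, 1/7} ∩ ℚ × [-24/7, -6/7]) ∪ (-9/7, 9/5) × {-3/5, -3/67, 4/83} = (-9/7, 9/5) × {-3/5, -3/67, 4/83}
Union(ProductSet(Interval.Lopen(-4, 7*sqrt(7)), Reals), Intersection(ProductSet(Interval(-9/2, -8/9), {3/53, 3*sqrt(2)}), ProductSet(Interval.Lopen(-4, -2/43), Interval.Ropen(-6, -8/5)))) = ProductSet(Interval.Lopen(-4, 7*sqrt(7)), Reals)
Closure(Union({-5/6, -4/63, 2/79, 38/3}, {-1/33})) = {-5/6, -4/63, -1/33, 2/79, 38/3}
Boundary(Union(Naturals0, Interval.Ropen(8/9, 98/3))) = Union(Complement(Naturals0, Interval.open(8/9, 98/3)), {8/9, 98/3})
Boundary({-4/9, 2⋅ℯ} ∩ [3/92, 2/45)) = ∅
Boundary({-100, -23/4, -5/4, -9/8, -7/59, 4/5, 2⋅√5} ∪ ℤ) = ℤ ∪ {-23/4, -5/4, -9/8, -7/59, 4/5, 2⋅√5}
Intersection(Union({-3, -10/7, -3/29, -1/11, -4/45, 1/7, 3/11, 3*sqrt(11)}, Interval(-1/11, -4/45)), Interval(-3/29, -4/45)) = Union({-3/29}, Interval(-1/11, -4/45))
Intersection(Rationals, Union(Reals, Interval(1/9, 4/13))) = Intersection(Interval(-oo, oo), Rationals)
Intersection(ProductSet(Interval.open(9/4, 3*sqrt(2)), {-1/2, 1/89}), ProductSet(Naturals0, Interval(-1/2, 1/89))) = ProductSet(Range(3, 5, 1), {-1/2, 1/89})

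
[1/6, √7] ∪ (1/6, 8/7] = [1/6, √7]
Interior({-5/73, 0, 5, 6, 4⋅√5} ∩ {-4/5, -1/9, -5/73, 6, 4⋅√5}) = ∅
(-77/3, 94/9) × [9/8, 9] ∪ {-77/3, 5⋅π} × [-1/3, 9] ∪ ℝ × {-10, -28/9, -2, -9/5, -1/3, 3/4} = (ℝ × {-10, -28/9, -2, -9/5, -1/3, 3/4}) ∪ ({-77/3, 5⋅π} × [-1/3, 9]) ∪ ((-77/3, 94/9) × [9/8, 9])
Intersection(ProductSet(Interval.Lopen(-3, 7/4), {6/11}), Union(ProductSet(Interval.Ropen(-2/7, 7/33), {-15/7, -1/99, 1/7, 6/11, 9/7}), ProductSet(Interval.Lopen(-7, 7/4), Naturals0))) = ProductSet(Interval.Ropen(-2/7, 7/33), {6/11})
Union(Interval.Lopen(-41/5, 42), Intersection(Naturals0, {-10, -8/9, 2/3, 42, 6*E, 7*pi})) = Interval.Lopen(-41/5, 42)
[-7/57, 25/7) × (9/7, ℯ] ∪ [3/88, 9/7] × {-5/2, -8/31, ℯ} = ([3/88, 9/7] × {-5/2, -8/31, ℯ}) ∪ ([-7/57, 25/7) × (9/7, ℯ])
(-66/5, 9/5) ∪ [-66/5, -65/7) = [-66/5, 9/5)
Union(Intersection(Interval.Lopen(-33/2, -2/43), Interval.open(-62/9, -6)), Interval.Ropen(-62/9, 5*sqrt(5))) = Interval.Ropen(-62/9, 5*sqrt(5))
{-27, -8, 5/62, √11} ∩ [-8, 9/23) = {-8, 5/62}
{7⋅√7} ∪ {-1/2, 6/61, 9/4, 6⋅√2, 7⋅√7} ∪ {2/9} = {-1/2, 6/61, 2/9, 9/4, 6⋅√2, 7⋅√7}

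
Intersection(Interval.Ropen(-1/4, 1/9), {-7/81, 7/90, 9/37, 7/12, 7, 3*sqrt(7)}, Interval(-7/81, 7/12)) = {-7/81, 7/90}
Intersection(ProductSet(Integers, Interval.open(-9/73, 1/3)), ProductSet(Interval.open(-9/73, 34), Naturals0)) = ProductSet(Range(0, 34, 1), Range(0, 1, 1))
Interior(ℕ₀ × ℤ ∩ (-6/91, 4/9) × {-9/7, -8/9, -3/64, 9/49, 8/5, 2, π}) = ∅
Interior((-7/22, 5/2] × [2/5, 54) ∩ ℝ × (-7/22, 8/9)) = (-7/22, 5/2) × (2/5, 8/9)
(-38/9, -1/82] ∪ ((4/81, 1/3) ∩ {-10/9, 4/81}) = (-38/9, -1/82]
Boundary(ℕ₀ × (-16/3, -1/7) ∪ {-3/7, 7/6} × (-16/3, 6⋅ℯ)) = (ℕ₀ × [-16/3, -1/7]) ∪ ({-3/7, 7/6} × [-16/3, 6⋅ℯ])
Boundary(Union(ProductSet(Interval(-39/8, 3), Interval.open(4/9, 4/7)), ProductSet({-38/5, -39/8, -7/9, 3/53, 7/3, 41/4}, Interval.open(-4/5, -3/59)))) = Union(ProductSet({-39/8, 3}, Interval(4/9, 4/7)), ProductSet({-38/5, -39/8, -7/9, 3/53, 7/3, 41/4}, Interval(-4/5, -3/59)), ProductSet(Interval(-39/8, 3), {4/9, 4/7}))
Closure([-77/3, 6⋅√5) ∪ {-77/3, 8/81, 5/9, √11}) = [-77/3, 6⋅√5]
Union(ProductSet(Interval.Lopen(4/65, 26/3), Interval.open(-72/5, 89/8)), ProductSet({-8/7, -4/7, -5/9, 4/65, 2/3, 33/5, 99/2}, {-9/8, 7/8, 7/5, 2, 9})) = Union(ProductSet({-8/7, -4/7, -5/9, 4/65, 2/3, 33/5, 99/2}, {-9/8, 7/8, 7/5, 2, 9}), ProductSet(Interval.Lopen(4/65, 26/3), Interval.open(-72/5, 89/8)))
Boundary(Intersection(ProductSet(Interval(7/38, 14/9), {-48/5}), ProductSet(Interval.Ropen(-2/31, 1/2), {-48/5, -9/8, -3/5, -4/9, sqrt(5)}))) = ProductSet(Interval(7/38, 1/2), {-48/5})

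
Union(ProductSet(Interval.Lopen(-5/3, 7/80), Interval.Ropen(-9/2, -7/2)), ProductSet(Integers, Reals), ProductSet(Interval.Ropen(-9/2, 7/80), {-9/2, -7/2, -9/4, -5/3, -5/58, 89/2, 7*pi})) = Union(ProductSet(Integers, Reals), ProductSet(Interval.Ropen(-9/2, 7/80), {-9/2, -7/2, -9/4, -5/3, -5/58, 89/2, 7*pi}), ProductSet(Interval.Lopen(-5/3, 7/80), Interval.Ropen(-9/2, -7/2)))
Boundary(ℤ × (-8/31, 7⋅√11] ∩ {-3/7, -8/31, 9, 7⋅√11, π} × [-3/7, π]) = {9} × [-8/31, π]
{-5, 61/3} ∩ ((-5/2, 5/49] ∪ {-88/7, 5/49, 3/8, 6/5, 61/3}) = {61/3}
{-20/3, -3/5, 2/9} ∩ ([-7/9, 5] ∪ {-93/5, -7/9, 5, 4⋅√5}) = {-3/5, 2/9}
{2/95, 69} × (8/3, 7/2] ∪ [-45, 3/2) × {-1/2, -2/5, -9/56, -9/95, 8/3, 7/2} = ({2/95, 69} × (8/3, 7/2]) ∪ ([-45, 3/2) × {-1/2, -2/5, -9/56, -9/95, 8/3, 7/2})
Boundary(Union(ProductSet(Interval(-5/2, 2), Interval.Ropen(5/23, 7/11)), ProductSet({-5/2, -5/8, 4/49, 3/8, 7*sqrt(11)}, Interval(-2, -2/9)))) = Union(ProductSet({-5/2, 2}, Interval(5/23, 7/11)), ProductSet({-5/2, -5/8, 4/49, 3/8, 7*sqrt(11)}, Interval(-2, -2/9)), ProductSet(Interval(-5/2, 2), {5/23, 7/11}))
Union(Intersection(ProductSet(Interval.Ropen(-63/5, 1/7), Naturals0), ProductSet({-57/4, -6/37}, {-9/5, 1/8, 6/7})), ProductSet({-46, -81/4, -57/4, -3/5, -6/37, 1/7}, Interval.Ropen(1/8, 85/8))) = ProductSet({-46, -81/4, -57/4, -3/5, -6/37, 1/7}, Interval.Ropen(1/8, 85/8))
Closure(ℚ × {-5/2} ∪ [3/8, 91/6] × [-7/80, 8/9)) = ((ℚ ∪ (-∞, ∞)) × {-5/2}) ∪ ([3/8, 91/6] × [-7/80, 8/9])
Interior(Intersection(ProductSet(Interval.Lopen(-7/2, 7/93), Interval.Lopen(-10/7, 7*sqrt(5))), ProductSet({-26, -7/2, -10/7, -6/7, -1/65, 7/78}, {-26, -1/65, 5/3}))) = EmptySet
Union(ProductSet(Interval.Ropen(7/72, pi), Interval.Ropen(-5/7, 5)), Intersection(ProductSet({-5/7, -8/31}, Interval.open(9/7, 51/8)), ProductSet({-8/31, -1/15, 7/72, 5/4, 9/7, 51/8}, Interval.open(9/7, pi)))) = Union(ProductSet({-8/31}, Interval.open(9/7, pi)), ProductSet(Interval.Ropen(7/72, pi), Interval.Ropen(-5/7, 5)))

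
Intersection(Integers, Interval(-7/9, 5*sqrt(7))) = Range(0, 14, 1)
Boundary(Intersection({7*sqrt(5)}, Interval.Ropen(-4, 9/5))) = EmptySet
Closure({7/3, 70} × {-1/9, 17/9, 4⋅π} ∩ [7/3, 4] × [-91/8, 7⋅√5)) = {7/3} × {-1/9, 17/9, 4⋅π}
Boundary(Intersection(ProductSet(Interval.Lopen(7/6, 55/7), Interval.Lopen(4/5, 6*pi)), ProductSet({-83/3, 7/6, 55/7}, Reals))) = ProductSet({55/7}, Interval(4/5, 6*pi))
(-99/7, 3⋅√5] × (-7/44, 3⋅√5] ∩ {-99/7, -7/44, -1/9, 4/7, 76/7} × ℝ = {-7/44, -1/9, 4/7} × (-7/44, 3⋅√5]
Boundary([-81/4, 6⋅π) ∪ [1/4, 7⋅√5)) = {-81/4, 6⋅π}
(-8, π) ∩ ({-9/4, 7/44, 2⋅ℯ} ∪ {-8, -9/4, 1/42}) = {-9/4, 1/42, 7/44}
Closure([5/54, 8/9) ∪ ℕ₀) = ℕ₀ ∪ [5/54, 8/9] ∪ (ℕ₀ \ (5/54, 8/9))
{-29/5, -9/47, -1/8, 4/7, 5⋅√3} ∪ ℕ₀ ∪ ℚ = ℚ ∪ {5⋅√3}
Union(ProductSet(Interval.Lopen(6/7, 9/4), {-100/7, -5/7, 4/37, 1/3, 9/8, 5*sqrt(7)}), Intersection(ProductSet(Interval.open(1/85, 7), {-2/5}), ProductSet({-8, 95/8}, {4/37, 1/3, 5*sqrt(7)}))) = ProductSet(Interval.Lopen(6/7, 9/4), {-100/7, -5/7, 4/37, 1/3, 9/8, 5*sqrt(7)})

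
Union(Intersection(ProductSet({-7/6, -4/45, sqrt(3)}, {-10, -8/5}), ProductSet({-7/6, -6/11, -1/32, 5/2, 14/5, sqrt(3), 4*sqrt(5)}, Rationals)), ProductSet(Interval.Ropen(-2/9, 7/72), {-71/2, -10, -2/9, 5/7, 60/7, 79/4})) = Union(ProductSet({-7/6, sqrt(3)}, {-10, -8/5}), ProductSet(Interval.Ropen(-2/9, 7/72), {-71/2, -10, -2/9, 5/7, 60/7, 79/4}))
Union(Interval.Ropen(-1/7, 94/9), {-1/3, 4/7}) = Union({-1/3}, Interval.Ropen(-1/7, 94/9))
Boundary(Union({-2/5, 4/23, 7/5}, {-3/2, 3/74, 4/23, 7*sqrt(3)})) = {-3/2, -2/5, 3/74, 4/23, 7/5, 7*sqrt(3)}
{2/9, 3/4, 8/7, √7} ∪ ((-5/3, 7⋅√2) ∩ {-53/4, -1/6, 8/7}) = {-1/6, 2/9, 3/4, 8/7, √7}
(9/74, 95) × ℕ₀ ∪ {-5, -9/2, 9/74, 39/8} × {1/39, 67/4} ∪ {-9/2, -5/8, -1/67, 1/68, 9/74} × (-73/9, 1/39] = ((9/74, 95) × ℕ₀) ∪ ({-5, -9/2, 9/74, 39/8} × {1/39, 67/4}) ∪ ({-9/2, -5/8, -1/67, 1/68, 9/74} × (-73/9, 1/39])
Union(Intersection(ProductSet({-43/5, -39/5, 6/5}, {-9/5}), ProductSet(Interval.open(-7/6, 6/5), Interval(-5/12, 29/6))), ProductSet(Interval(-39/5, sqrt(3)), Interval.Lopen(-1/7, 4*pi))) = ProductSet(Interval(-39/5, sqrt(3)), Interval.Lopen(-1/7, 4*pi))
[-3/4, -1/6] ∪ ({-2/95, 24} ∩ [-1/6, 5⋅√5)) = [-3/4, -1/6] ∪ {-2/95}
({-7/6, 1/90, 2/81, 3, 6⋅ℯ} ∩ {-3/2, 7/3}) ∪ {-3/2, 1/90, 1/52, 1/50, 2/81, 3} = {-3/2, 1/90, 1/52, 1/50, 2/81, 3}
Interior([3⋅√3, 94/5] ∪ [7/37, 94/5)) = (7/37, 94/5)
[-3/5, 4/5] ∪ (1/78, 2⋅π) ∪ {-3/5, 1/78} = [-3/5, 2⋅π)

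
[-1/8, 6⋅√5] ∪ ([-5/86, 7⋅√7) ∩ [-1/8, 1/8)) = [-1/8, 6⋅√5]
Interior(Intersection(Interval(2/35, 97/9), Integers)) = EmptySet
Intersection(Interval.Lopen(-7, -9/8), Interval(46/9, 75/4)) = EmptySet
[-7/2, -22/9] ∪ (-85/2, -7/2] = (-85/2, -22/9]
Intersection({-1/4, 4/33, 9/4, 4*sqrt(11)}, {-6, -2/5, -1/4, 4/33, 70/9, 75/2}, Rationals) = {-1/4, 4/33}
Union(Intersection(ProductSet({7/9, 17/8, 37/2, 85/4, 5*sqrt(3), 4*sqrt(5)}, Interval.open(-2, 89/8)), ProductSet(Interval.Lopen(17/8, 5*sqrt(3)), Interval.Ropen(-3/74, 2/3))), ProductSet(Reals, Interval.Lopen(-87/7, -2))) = Union(ProductSet({5*sqrt(3)}, Interval.Ropen(-3/74, 2/3)), ProductSet(Reals, Interval.Lopen(-87/7, -2)))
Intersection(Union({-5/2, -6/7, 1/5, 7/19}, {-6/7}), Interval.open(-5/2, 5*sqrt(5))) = {-6/7, 1/5, 7/19}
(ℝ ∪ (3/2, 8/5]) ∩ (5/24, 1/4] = (5/24, 1/4]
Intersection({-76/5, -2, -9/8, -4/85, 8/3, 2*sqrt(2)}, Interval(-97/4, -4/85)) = {-76/5, -2, -9/8, -4/85}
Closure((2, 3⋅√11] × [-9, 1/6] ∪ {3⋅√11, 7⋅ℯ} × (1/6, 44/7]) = ({3⋅√11, 7⋅ℯ} × [1/6, 44/7]) ∪ ([2, 3⋅√11] × [-9, 1/6])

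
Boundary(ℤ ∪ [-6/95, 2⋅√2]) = {-6/95, 2⋅√2} ∪ (ℤ \ (-6/95, 2⋅√2))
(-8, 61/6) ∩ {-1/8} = {-1/8}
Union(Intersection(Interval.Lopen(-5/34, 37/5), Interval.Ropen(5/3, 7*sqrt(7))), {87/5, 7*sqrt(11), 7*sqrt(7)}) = Union({87/5, 7*sqrt(11), 7*sqrt(7)}, Interval(5/3, 37/5))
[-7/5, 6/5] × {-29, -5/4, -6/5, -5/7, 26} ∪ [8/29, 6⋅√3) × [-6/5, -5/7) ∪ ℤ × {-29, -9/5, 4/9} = (ℤ × {-29, -9/5, 4/9}) ∪ ([-7/5, 6/5] × {-29, -5/4, -6/5, -5/7, 26}) ∪ ([8/29, 6⋅√3) × [-6/5, -5/7))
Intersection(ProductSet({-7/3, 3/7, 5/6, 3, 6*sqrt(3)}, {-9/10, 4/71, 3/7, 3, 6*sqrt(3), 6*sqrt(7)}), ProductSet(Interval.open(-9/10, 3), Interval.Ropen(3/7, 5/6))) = ProductSet({3/7, 5/6}, {3/7})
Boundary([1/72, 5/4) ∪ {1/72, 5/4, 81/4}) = {1/72, 5/4, 81/4}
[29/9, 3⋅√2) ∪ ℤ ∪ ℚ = ℚ ∪ [29/9, 3⋅√2)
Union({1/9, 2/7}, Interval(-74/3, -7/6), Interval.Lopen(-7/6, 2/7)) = Interval(-74/3, 2/7)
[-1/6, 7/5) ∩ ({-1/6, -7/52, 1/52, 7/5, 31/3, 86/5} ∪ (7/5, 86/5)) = {-1/6, -7/52, 1/52}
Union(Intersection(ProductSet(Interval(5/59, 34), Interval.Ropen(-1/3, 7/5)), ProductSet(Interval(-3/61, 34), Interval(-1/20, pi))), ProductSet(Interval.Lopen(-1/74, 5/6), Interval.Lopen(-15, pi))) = Union(ProductSet(Interval.Lopen(-1/74, 5/6), Interval.Lopen(-15, pi)), ProductSet(Interval(5/59, 34), Interval.Ropen(-1/20, 7/5)))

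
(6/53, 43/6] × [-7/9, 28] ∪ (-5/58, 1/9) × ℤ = ((-5/58, 1/9) × ℤ) ∪ ((6/53, 43/6] × [-7/9, 28])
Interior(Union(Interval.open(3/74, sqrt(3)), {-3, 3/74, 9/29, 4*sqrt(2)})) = Interval.open(3/74, sqrt(3))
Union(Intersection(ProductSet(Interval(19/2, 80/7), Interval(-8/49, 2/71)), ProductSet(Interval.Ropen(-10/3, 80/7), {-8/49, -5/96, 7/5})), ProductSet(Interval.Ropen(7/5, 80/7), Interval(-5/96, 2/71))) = Union(ProductSet(Interval.Ropen(7/5, 80/7), Interval(-5/96, 2/71)), ProductSet(Interval.Ropen(19/2, 80/7), {-8/49, -5/96}))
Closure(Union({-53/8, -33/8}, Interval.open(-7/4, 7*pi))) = Union({-53/8, -33/8}, Interval(-7/4, 7*pi))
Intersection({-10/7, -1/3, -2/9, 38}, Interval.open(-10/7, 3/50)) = {-1/3, -2/9}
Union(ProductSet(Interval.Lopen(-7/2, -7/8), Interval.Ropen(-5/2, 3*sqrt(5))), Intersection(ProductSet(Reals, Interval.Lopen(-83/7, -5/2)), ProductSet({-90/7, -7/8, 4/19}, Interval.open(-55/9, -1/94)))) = Union(ProductSet({-90/7, -7/8, 4/19}, Interval.Lopen(-55/9, -5/2)), ProductSet(Interval.Lopen(-7/2, -7/8), Interval.Ropen(-5/2, 3*sqrt(5))))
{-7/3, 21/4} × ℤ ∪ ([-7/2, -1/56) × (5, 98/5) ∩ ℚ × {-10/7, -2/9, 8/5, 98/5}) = {-7/3, 21/4} × ℤ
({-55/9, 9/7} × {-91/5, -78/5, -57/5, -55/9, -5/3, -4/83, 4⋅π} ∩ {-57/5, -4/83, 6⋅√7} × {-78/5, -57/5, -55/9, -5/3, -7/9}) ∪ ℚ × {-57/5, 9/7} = ℚ × {-57/5, 9/7}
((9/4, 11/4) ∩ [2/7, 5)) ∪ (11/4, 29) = (9/4, 11/4) ∪ (11/4, 29)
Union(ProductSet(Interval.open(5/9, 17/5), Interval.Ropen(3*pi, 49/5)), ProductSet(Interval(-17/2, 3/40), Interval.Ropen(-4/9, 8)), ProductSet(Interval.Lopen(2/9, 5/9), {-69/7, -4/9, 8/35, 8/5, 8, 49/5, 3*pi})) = Union(ProductSet(Interval(-17/2, 3/40), Interval.Ropen(-4/9, 8)), ProductSet(Interval.Lopen(2/9, 5/9), {-69/7, -4/9, 8/35, 8/5, 8, 49/5, 3*pi}), ProductSet(Interval.open(5/9, 17/5), Interval.Ropen(3*pi, 49/5)))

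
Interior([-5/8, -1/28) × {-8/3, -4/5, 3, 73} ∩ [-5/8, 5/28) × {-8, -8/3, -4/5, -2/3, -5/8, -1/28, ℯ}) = ∅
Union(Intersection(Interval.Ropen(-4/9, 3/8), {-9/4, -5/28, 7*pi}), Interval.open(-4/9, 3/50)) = Interval.open(-4/9, 3/50)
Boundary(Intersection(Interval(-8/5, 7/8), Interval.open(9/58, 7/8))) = {9/58, 7/8}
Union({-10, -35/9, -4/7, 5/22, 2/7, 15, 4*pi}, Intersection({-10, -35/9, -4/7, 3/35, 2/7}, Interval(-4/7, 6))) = {-10, -35/9, -4/7, 3/35, 5/22, 2/7, 15, 4*pi}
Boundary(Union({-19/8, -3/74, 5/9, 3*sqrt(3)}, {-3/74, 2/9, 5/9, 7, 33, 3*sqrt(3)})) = {-19/8, -3/74, 2/9, 5/9, 7, 33, 3*sqrt(3)}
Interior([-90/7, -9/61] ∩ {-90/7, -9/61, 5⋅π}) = ∅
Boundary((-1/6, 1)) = {-1/6, 1}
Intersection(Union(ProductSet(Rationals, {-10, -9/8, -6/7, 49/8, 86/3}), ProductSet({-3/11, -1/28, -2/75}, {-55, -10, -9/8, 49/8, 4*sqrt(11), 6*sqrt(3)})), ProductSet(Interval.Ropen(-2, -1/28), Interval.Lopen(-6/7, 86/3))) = Union(ProductSet({-3/11}, {49/8, 4*sqrt(11), 6*sqrt(3)}), ProductSet(Intersection(Interval.Ropen(-2, -1/28), Rationals), {49/8, 86/3}))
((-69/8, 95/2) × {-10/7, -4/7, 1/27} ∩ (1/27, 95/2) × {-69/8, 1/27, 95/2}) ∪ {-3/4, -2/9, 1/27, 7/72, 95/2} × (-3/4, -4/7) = ((1/27, 95/2) × {1/27}) ∪ ({-3/4, -2/9, 1/27, 7/72, 95/2} × (-3/4, -4/7))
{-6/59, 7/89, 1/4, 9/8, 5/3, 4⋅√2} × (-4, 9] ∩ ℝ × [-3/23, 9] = {-6/59, 7/89, 1/4, 9/8, 5/3, 4⋅√2} × [-3/23, 9]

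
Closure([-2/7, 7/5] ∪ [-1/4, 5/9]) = [-2/7, 7/5]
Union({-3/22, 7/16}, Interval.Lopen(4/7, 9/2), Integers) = Union({-3/22, 7/16}, Integers, Interval.Lopen(4/7, 9/2))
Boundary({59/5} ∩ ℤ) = ∅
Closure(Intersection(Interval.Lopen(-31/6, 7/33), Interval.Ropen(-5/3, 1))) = Interval(-5/3, 7/33)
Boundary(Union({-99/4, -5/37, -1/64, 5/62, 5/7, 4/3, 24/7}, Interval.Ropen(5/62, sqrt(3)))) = {-99/4, -5/37, -1/64, 5/62, 24/7, sqrt(3)}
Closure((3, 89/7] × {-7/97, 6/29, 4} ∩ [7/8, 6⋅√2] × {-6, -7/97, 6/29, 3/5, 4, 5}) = [3, 6⋅√2] × {-7/97, 6/29, 4}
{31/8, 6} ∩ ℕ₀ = {6}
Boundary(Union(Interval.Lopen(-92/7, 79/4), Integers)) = Union(Complement(Integers, Interval.open(-92/7, 79/4)), {-92/7, 79/4})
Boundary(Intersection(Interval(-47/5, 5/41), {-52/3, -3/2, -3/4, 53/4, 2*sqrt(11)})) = {-3/2, -3/4}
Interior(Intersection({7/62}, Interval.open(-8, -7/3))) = EmptySet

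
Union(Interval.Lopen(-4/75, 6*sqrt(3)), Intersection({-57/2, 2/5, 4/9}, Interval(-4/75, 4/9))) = Interval.Lopen(-4/75, 6*sqrt(3))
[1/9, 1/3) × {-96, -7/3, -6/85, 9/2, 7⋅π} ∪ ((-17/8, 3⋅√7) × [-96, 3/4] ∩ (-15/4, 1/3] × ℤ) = ((-17/8, 1/3] × {-96, -95, …, 0}) ∪ ([1/9, 1/3) × {-96, -7/3, -6/85, 9/2, 7⋅π})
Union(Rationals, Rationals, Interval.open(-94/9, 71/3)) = Union(Interval(-94/9, 71/3), Rationals)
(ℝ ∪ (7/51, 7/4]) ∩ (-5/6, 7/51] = (-5/6, 7/51]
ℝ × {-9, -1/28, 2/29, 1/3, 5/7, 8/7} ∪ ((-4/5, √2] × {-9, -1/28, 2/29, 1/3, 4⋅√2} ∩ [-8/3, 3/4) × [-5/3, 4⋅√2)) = ℝ × {-9, -1/28, 2/29, 1/3, 5/7, 8/7}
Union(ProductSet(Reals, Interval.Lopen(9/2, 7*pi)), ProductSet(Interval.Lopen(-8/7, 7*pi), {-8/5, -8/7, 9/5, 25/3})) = Union(ProductSet(Interval.Lopen(-8/7, 7*pi), {-8/5, -8/7, 9/5, 25/3}), ProductSet(Reals, Interval.Lopen(9/2, 7*pi)))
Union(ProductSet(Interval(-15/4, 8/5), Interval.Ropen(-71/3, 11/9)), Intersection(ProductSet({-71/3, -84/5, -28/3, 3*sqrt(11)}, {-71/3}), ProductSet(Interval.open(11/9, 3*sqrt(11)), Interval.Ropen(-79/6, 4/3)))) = ProductSet(Interval(-15/4, 8/5), Interval.Ropen(-71/3, 11/9))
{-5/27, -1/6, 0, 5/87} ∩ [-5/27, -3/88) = {-5/27, -1/6}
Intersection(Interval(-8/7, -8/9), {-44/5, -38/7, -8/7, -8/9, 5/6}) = {-8/7, -8/9}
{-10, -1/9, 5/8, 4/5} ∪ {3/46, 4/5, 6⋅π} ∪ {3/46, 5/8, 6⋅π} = {-10, -1/9, 3/46, 5/8, 4/5, 6⋅π}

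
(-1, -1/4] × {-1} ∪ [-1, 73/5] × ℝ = [-1, 73/5] × ℝ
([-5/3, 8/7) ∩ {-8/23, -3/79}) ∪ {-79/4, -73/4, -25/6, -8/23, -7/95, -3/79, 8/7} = {-79/4, -73/4, -25/6, -8/23, -7/95, -3/79, 8/7}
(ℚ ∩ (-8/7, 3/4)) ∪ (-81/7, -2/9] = (-81/7, -2/9] ∪ (ℚ ∩ (-8/7, 3/4))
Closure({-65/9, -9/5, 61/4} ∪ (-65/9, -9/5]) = [-65/9, -9/5] ∪ {61/4}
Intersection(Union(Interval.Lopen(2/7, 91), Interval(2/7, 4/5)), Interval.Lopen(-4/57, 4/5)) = Interval(2/7, 4/5)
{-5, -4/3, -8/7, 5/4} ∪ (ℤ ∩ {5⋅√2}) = {-5, -4/3, -8/7, 5/4}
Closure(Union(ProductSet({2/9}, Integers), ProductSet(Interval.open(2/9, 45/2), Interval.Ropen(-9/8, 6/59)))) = Union(ProductSet({2/9}, Integers), ProductSet({2/9, 45/2}, Interval(-9/8, 6/59)), ProductSet(Interval(2/9, 45/2), {-9/8, 6/59}), ProductSet(Interval.open(2/9, 45/2), Interval.Ropen(-9/8, 6/59)))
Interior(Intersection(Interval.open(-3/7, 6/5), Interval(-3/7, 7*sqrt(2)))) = Interval.open(-3/7, 6/5)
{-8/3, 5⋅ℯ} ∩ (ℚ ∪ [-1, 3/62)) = {-8/3}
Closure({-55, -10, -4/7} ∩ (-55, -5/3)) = {-10}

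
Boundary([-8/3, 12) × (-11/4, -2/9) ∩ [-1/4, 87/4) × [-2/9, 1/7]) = ∅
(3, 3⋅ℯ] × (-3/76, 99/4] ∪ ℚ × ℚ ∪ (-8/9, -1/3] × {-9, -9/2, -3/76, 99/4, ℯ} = (ℚ × ℚ) ∪ ((-8/9, -1/3] × {-9, -9/2, -3/76, 99/4, ℯ}) ∪ ((3, 3⋅ℯ] × (-3/76, 99/4])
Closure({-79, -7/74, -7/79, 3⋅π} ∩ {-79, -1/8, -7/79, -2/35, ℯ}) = {-79, -7/79}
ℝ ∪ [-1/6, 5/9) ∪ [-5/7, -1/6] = (-∞, ∞)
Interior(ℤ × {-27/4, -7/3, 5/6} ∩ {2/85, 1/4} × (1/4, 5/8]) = ∅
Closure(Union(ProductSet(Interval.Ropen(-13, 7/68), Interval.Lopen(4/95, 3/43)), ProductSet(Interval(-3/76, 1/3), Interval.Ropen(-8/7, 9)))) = Union(ProductSet({-13}, Interval(4/95, 3/43)), ProductSet(Interval(-13, -3/76), {4/95, 3/43}), ProductSet(Interval.Ropen(-13, 7/68), Interval.Lopen(4/95, 3/43)), ProductSet(Interval(-3/76, 1/3), Interval(-8/7, 9)))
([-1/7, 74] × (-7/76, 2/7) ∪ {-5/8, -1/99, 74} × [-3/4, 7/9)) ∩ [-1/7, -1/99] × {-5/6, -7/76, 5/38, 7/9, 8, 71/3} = ({-1/99} × {-7/76, 5/38}) ∪ ([-1/7, -1/99] × {5/38})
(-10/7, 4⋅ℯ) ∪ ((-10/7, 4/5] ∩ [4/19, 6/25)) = (-10/7, 4⋅ℯ)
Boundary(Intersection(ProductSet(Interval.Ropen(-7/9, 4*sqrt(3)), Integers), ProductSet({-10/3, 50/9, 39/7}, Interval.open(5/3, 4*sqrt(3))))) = ProductSet({50/9, 39/7}, Range(2, 7, 1))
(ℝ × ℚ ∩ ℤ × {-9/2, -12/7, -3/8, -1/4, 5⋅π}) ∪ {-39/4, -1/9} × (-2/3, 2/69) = (ℤ × {-9/2, -12/7, -3/8, -1/4}) ∪ ({-39/4, -1/9} × (-2/3, 2/69))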